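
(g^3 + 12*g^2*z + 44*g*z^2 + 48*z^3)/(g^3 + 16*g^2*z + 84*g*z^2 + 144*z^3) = (g + 2*z)/(g + 6*z)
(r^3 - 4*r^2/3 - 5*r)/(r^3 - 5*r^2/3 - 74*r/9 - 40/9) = 3*r*(r - 3)/(3*r^2 - 10*r - 8)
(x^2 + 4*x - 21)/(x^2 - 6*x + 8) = (x^2 + 4*x - 21)/(x^2 - 6*x + 8)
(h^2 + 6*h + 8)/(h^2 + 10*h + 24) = (h + 2)/(h + 6)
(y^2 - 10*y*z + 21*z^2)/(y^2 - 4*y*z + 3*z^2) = (y - 7*z)/(y - z)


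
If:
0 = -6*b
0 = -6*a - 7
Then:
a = -7/6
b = 0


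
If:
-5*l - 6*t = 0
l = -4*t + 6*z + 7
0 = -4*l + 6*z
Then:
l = -21/19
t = 35/38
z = -14/19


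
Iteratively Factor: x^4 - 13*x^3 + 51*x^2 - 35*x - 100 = (x - 5)*(x^3 - 8*x^2 + 11*x + 20) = (x - 5)*(x - 4)*(x^2 - 4*x - 5) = (x - 5)^2*(x - 4)*(x + 1)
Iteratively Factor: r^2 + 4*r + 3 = (r + 3)*(r + 1)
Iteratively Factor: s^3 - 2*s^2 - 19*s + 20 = (s - 5)*(s^2 + 3*s - 4) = (s - 5)*(s + 4)*(s - 1)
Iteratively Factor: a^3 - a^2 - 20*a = (a + 4)*(a^2 - 5*a) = a*(a + 4)*(a - 5)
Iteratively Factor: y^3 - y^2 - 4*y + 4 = (y + 2)*(y^2 - 3*y + 2) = (y - 1)*(y + 2)*(y - 2)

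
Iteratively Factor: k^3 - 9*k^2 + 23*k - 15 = (k - 3)*(k^2 - 6*k + 5) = (k - 3)*(k - 1)*(k - 5)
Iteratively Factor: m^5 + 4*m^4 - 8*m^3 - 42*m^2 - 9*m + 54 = (m - 1)*(m^4 + 5*m^3 - 3*m^2 - 45*m - 54) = (m - 1)*(m + 3)*(m^3 + 2*m^2 - 9*m - 18) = (m - 3)*(m - 1)*(m + 3)*(m^2 + 5*m + 6) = (m - 3)*(m - 1)*(m + 3)^2*(m + 2)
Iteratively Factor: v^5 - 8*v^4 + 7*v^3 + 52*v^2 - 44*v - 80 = (v + 1)*(v^4 - 9*v^3 + 16*v^2 + 36*v - 80) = (v - 5)*(v + 1)*(v^3 - 4*v^2 - 4*v + 16) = (v - 5)*(v - 4)*(v + 1)*(v^2 - 4) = (v - 5)*(v - 4)*(v - 2)*(v + 1)*(v + 2)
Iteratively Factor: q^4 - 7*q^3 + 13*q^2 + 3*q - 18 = (q - 3)*(q^3 - 4*q^2 + q + 6) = (q - 3)*(q + 1)*(q^2 - 5*q + 6) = (q - 3)*(q - 2)*(q + 1)*(q - 3)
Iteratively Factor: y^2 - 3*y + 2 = (y - 2)*(y - 1)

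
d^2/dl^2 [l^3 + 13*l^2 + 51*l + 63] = 6*l + 26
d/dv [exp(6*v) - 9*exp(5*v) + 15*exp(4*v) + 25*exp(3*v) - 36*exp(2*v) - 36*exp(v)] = (6*exp(5*v) - 45*exp(4*v) + 60*exp(3*v) + 75*exp(2*v) - 72*exp(v) - 36)*exp(v)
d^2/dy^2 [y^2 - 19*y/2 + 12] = 2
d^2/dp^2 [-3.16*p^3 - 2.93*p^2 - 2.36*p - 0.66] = -18.96*p - 5.86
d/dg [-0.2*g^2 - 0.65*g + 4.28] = -0.4*g - 0.65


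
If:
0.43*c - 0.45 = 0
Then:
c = 1.05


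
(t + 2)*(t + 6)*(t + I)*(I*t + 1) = I*t^4 + 8*I*t^3 + 13*I*t^2 + 8*I*t + 12*I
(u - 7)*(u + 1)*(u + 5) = u^3 - u^2 - 37*u - 35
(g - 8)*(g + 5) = g^2 - 3*g - 40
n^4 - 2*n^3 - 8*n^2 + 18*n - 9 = (n - 3)*(n - 1)^2*(n + 3)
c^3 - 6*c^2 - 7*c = c*(c - 7)*(c + 1)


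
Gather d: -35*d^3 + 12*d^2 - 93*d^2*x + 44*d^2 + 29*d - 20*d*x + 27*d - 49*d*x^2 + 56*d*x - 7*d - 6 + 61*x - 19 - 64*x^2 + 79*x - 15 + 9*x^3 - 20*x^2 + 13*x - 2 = -35*d^3 + d^2*(56 - 93*x) + d*(-49*x^2 + 36*x + 49) + 9*x^3 - 84*x^2 + 153*x - 42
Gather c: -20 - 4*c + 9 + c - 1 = -3*c - 12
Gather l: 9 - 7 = 2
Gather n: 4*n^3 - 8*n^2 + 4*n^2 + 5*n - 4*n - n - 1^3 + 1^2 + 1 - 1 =4*n^3 - 4*n^2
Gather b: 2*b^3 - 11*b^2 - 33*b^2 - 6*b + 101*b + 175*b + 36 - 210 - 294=2*b^3 - 44*b^2 + 270*b - 468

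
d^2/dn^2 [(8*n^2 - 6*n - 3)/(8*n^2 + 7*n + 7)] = 2*(-832*n^3 - 1920*n^2 + 504*n + 707)/(512*n^6 + 1344*n^5 + 2520*n^4 + 2695*n^3 + 2205*n^2 + 1029*n + 343)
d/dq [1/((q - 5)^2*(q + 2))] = -(3*q - 1)/((q - 5)^3*(q + 2)^2)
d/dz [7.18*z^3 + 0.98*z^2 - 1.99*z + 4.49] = 21.54*z^2 + 1.96*z - 1.99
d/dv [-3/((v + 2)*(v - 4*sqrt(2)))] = 6*(v - 2*sqrt(2) + 1)/((v + 2)^2*(v - 4*sqrt(2))^2)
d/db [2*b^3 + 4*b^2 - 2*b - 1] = 6*b^2 + 8*b - 2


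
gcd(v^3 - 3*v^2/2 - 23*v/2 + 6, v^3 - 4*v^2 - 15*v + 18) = v + 3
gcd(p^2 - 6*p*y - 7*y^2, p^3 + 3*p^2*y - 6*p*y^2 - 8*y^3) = p + y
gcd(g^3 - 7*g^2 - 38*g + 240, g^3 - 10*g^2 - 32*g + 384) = g^2 - 2*g - 48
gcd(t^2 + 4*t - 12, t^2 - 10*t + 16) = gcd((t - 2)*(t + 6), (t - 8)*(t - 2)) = t - 2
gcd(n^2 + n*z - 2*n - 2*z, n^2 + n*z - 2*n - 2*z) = n^2 + n*z - 2*n - 2*z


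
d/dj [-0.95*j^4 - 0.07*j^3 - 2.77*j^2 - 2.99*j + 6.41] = -3.8*j^3 - 0.21*j^2 - 5.54*j - 2.99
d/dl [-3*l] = -3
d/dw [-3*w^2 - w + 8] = -6*w - 1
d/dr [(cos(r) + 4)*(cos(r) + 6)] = -2*(cos(r) + 5)*sin(r)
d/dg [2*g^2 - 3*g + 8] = 4*g - 3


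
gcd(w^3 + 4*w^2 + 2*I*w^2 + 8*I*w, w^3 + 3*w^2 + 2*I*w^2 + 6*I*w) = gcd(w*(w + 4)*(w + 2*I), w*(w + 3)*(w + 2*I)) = w^2 + 2*I*w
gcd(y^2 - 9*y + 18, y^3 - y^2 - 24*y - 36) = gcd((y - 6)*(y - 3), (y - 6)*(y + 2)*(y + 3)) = y - 6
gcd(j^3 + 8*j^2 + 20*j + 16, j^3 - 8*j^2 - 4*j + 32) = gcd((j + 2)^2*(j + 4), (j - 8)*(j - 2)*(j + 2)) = j + 2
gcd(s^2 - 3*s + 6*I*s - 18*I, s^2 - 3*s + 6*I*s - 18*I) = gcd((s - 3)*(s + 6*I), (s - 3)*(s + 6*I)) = s^2 + s*(-3 + 6*I) - 18*I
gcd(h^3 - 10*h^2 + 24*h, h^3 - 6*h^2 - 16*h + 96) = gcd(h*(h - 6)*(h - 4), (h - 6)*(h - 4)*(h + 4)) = h^2 - 10*h + 24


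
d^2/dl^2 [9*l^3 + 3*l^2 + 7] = 54*l + 6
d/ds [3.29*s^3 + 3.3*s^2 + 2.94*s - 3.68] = 9.87*s^2 + 6.6*s + 2.94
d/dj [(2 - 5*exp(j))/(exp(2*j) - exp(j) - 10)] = ((2*exp(j) - 1)*(5*exp(j) - 2) - 5*exp(2*j) + 5*exp(j) + 50)*exp(j)/(-exp(2*j) + exp(j) + 10)^2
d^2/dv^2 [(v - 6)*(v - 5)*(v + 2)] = 6*v - 18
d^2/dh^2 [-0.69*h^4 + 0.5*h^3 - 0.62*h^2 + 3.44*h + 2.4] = -8.28*h^2 + 3.0*h - 1.24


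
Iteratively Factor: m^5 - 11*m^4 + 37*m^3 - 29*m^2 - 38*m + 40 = (m - 4)*(m^4 - 7*m^3 + 9*m^2 + 7*m - 10) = (m - 4)*(m - 2)*(m^3 - 5*m^2 - m + 5) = (m - 5)*(m - 4)*(m - 2)*(m^2 - 1) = (m - 5)*(m - 4)*(m - 2)*(m + 1)*(m - 1)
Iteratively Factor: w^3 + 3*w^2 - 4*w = (w)*(w^2 + 3*w - 4) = w*(w - 1)*(w + 4)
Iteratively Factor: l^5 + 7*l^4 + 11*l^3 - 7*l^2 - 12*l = (l + 4)*(l^4 + 3*l^3 - l^2 - 3*l) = (l + 1)*(l + 4)*(l^3 + 2*l^2 - 3*l) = (l + 1)*(l + 3)*(l + 4)*(l^2 - l) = l*(l + 1)*(l + 3)*(l + 4)*(l - 1)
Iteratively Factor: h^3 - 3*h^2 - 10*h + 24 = (h - 4)*(h^2 + h - 6) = (h - 4)*(h - 2)*(h + 3)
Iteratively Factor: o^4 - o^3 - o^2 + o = (o + 1)*(o^3 - 2*o^2 + o) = (o - 1)*(o + 1)*(o^2 - o) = o*(o - 1)*(o + 1)*(o - 1)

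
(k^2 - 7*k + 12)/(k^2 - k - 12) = (k - 3)/(k + 3)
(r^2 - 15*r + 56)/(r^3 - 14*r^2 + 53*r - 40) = (r - 7)/(r^2 - 6*r + 5)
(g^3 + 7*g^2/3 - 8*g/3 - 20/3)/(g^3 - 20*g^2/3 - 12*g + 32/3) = (3*g^2 + g - 10)/(3*g^2 - 26*g + 16)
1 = 1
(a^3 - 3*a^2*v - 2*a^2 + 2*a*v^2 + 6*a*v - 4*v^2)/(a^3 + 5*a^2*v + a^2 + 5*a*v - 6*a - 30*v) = (a^2 - 3*a*v + 2*v^2)/(a^2 + 5*a*v + 3*a + 15*v)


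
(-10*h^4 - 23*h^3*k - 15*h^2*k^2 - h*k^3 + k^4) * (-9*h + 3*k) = 90*h^5 + 177*h^4*k + 66*h^3*k^2 - 36*h^2*k^3 - 12*h*k^4 + 3*k^5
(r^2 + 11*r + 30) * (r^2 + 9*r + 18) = r^4 + 20*r^3 + 147*r^2 + 468*r + 540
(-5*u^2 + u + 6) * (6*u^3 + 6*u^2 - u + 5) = -30*u^5 - 24*u^4 + 47*u^3 + 10*u^2 - u + 30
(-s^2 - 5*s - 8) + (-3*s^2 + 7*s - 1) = -4*s^2 + 2*s - 9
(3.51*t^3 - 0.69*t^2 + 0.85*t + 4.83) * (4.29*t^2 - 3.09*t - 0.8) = 15.0579*t^5 - 13.806*t^4 + 2.9706*t^3 + 18.6462*t^2 - 15.6047*t - 3.864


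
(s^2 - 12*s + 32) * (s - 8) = s^3 - 20*s^2 + 128*s - 256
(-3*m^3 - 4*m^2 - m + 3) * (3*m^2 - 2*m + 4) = -9*m^5 - 6*m^4 - 7*m^3 - 5*m^2 - 10*m + 12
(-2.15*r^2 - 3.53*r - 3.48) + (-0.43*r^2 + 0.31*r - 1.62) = -2.58*r^2 - 3.22*r - 5.1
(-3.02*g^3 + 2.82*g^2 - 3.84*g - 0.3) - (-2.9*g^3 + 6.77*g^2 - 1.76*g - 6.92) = -0.12*g^3 - 3.95*g^2 - 2.08*g + 6.62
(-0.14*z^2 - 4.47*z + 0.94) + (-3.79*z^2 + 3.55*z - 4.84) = -3.93*z^2 - 0.92*z - 3.9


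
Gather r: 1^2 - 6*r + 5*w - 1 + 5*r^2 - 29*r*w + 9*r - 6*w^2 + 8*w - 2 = 5*r^2 + r*(3 - 29*w) - 6*w^2 + 13*w - 2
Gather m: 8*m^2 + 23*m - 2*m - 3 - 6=8*m^2 + 21*m - 9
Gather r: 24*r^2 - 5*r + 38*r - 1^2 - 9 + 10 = 24*r^2 + 33*r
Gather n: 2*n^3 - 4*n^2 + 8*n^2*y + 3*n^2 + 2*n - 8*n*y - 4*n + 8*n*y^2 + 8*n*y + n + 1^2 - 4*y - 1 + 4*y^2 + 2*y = 2*n^3 + n^2*(8*y - 1) + n*(8*y^2 - 1) + 4*y^2 - 2*y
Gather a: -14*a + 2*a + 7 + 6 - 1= 12 - 12*a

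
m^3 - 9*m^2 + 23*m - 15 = (m - 5)*(m - 3)*(m - 1)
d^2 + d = d*(d + 1)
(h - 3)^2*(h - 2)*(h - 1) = h^4 - 9*h^3 + 29*h^2 - 39*h + 18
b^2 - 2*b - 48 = (b - 8)*(b + 6)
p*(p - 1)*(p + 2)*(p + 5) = p^4 + 6*p^3 + 3*p^2 - 10*p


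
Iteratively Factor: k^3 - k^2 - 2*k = (k)*(k^2 - k - 2) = k*(k + 1)*(k - 2)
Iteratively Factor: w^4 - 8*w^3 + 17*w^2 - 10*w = (w - 5)*(w^3 - 3*w^2 + 2*w) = w*(w - 5)*(w^2 - 3*w + 2) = w*(w - 5)*(w - 1)*(w - 2)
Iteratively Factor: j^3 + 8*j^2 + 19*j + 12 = (j + 4)*(j^2 + 4*j + 3) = (j + 1)*(j + 4)*(j + 3)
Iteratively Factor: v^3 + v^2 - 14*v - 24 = (v + 3)*(v^2 - 2*v - 8) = (v - 4)*(v + 3)*(v + 2)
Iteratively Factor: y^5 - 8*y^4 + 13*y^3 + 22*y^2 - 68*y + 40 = (y - 2)*(y^4 - 6*y^3 + y^2 + 24*y - 20) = (y - 5)*(y - 2)*(y^3 - y^2 - 4*y + 4) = (y - 5)*(y - 2)^2*(y^2 + y - 2) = (y - 5)*(y - 2)^2*(y + 2)*(y - 1)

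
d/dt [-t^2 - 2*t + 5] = -2*t - 2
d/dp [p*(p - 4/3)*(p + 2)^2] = 4*p^3 + 8*p^2 - 8*p/3 - 16/3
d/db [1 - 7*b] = -7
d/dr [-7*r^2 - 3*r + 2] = -14*r - 3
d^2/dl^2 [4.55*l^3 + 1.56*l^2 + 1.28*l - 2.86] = 27.3*l + 3.12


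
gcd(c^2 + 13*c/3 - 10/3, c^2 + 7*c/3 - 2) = c - 2/3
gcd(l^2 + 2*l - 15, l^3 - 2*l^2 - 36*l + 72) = 1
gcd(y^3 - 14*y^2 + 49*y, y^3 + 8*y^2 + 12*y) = y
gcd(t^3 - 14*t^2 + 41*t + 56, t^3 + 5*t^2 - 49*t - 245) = t - 7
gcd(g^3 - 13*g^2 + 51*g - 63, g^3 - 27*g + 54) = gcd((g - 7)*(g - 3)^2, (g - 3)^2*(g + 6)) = g^2 - 6*g + 9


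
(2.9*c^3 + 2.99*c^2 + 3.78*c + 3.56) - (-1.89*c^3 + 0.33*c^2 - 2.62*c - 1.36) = 4.79*c^3 + 2.66*c^2 + 6.4*c + 4.92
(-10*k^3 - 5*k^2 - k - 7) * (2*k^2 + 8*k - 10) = -20*k^5 - 90*k^4 + 58*k^3 + 28*k^2 - 46*k + 70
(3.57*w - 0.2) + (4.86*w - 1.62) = 8.43*w - 1.82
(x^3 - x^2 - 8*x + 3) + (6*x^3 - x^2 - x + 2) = 7*x^3 - 2*x^2 - 9*x + 5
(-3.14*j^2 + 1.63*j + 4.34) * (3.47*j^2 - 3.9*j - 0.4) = -10.8958*j^4 + 17.9021*j^3 + 9.9588*j^2 - 17.578*j - 1.736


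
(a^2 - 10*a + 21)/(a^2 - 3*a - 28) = (a - 3)/(a + 4)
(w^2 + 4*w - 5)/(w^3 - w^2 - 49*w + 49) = (w + 5)/(w^2 - 49)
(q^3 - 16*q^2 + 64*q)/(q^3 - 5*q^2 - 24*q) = (q - 8)/(q + 3)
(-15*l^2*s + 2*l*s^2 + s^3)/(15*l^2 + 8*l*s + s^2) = s*(-3*l + s)/(3*l + s)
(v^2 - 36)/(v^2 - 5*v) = (v^2 - 36)/(v*(v - 5))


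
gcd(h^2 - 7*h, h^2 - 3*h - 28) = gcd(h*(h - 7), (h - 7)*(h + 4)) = h - 7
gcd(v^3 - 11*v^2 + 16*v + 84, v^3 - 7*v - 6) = v + 2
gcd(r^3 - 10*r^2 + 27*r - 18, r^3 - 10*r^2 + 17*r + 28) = 1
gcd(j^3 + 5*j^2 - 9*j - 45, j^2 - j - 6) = j - 3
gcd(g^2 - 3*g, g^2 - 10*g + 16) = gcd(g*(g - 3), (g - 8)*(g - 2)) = 1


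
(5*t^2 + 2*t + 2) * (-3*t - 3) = -15*t^3 - 21*t^2 - 12*t - 6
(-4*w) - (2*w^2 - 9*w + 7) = -2*w^2 + 5*w - 7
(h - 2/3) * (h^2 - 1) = h^3 - 2*h^2/3 - h + 2/3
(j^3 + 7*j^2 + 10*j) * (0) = 0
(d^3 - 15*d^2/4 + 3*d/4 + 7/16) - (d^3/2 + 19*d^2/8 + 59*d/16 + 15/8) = d^3/2 - 49*d^2/8 - 47*d/16 - 23/16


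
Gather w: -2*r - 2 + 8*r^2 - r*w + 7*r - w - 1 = 8*r^2 + 5*r + w*(-r - 1) - 3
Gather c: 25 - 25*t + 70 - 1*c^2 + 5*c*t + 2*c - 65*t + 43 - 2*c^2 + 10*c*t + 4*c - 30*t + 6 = -3*c^2 + c*(15*t + 6) - 120*t + 144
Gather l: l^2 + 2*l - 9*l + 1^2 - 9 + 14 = l^2 - 7*l + 6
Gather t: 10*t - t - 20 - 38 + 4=9*t - 54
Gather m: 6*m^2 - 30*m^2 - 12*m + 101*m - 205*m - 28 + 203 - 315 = -24*m^2 - 116*m - 140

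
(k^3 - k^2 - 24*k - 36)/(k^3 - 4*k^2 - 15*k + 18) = (k + 2)/(k - 1)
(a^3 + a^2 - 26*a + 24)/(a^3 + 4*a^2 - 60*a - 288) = (a^2 - 5*a + 4)/(a^2 - 2*a - 48)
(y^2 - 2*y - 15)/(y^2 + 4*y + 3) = (y - 5)/(y + 1)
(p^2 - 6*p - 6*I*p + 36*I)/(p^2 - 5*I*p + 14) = (p^2 - 6*p - 6*I*p + 36*I)/(p^2 - 5*I*p + 14)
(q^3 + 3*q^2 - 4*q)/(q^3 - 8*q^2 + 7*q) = (q + 4)/(q - 7)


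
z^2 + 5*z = z*(z + 5)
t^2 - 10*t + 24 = (t - 6)*(t - 4)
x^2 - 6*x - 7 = (x - 7)*(x + 1)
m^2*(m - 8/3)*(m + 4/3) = m^4 - 4*m^3/3 - 32*m^2/9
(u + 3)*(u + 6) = u^2 + 9*u + 18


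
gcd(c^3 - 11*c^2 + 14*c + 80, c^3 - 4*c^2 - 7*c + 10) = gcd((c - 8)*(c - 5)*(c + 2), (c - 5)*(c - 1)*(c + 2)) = c^2 - 3*c - 10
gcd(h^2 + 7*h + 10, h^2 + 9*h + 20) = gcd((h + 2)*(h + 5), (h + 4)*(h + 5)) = h + 5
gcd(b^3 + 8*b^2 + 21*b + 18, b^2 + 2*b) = b + 2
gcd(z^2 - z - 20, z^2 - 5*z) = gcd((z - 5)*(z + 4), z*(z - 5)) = z - 5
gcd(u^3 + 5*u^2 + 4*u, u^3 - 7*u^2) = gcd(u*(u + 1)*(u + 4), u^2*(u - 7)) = u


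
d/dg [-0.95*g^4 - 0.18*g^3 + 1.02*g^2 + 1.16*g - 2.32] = -3.8*g^3 - 0.54*g^2 + 2.04*g + 1.16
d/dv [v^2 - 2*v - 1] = 2*v - 2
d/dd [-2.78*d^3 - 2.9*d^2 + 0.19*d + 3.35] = -8.34*d^2 - 5.8*d + 0.19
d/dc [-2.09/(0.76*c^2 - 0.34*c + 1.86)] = (3.1768*c - 0.7106)/(0.76*c^2 - 0.34*c + 1.86)^2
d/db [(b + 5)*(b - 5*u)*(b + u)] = 3*b^2 - 8*b*u + 10*b - 5*u^2 - 20*u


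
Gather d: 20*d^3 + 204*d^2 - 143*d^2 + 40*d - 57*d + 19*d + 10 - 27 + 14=20*d^3 + 61*d^2 + 2*d - 3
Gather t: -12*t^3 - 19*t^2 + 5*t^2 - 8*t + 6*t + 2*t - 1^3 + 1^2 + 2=-12*t^3 - 14*t^2 + 2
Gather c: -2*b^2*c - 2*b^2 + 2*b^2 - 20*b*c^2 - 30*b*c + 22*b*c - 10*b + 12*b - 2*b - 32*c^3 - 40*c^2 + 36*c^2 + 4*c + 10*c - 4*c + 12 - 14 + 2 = -32*c^3 + c^2*(-20*b - 4) + c*(-2*b^2 - 8*b + 10)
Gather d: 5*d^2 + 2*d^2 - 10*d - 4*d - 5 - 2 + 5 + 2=7*d^2 - 14*d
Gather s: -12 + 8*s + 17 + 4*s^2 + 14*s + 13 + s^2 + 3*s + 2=5*s^2 + 25*s + 20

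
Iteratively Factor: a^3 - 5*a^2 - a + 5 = (a - 5)*(a^2 - 1) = (a - 5)*(a - 1)*(a + 1)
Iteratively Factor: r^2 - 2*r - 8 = (r - 4)*(r + 2)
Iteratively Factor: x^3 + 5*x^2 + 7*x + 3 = (x + 1)*(x^2 + 4*x + 3) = (x + 1)*(x + 3)*(x + 1)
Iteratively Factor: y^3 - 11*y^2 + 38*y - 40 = (y - 5)*(y^2 - 6*y + 8) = (y - 5)*(y - 4)*(y - 2)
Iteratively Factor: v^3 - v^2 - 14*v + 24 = (v - 3)*(v^2 + 2*v - 8) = (v - 3)*(v + 4)*(v - 2)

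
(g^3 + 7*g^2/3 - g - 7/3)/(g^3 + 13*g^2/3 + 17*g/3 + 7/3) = (g - 1)/(g + 1)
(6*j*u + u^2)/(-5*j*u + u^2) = (6*j + u)/(-5*j + u)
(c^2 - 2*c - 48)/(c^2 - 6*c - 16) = (c + 6)/(c + 2)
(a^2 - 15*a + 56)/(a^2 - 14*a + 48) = (a - 7)/(a - 6)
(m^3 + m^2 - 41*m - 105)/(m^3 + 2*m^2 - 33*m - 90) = (m - 7)/(m - 6)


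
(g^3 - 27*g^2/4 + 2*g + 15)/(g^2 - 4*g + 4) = (4*g^2 - 19*g - 30)/(4*(g - 2))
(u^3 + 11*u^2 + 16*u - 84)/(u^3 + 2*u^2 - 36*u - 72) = (u^2 + 5*u - 14)/(u^2 - 4*u - 12)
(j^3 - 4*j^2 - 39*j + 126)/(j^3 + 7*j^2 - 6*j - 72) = (j - 7)/(j + 4)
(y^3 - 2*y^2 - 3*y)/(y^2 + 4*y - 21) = y*(y + 1)/(y + 7)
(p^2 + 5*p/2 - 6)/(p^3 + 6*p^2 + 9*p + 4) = (p - 3/2)/(p^2 + 2*p + 1)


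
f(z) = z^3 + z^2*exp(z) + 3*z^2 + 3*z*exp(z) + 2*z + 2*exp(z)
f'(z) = z^2*exp(z) + 3*z^2 + 5*z*exp(z) + 6*z + 5*exp(z) + 2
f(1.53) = 54.91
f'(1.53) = 87.43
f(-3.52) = -13.37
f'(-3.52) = 18.04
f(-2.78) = -3.77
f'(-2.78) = 8.43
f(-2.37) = -1.15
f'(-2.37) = 4.52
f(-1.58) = 0.33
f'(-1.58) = -0.07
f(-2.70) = -3.13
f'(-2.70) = 7.59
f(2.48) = 224.83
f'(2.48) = 316.55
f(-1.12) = 0.08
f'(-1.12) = -0.74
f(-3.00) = -5.90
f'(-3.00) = 10.95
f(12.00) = 29623556.04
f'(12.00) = 34016257.41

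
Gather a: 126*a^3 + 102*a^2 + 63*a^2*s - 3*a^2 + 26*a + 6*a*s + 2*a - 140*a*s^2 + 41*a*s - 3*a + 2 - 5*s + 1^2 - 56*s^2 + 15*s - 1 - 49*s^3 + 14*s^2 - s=126*a^3 + a^2*(63*s + 99) + a*(-140*s^2 + 47*s + 25) - 49*s^3 - 42*s^2 + 9*s + 2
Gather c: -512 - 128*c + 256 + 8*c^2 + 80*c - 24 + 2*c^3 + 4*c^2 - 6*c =2*c^3 + 12*c^2 - 54*c - 280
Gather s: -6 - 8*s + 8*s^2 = 8*s^2 - 8*s - 6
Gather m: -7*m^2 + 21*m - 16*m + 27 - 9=-7*m^2 + 5*m + 18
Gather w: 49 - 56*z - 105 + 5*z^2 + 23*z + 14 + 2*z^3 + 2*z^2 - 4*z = 2*z^3 + 7*z^2 - 37*z - 42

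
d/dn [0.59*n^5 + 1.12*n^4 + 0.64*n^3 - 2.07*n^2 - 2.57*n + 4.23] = 2.95*n^4 + 4.48*n^3 + 1.92*n^2 - 4.14*n - 2.57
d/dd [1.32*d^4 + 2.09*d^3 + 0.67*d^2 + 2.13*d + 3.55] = 5.28*d^3 + 6.27*d^2 + 1.34*d + 2.13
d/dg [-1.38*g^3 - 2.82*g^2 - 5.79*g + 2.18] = -4.14*g^2 - 5.64*g - 5.79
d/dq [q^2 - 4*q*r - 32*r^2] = 2*q - 4*r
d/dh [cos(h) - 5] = -sin(h)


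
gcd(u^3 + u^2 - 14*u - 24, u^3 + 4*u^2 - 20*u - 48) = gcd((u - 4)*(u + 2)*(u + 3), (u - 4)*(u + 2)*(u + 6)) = u^2 - 2*u - 8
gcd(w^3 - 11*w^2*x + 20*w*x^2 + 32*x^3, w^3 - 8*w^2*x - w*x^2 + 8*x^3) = -w^2 + 7*w*x + 8*x^2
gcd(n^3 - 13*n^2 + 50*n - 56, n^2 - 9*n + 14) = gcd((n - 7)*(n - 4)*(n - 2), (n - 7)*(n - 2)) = n^2 - 9*n + 14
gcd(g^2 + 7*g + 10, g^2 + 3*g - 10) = g + 5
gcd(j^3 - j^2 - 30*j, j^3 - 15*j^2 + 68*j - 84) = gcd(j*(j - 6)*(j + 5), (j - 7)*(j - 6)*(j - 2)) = j - 6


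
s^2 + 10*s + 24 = (s + 4)*(s + 6)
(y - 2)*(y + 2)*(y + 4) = y^3 + 4*y^2 - 4*y - 16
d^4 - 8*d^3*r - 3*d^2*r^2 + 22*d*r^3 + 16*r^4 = (d - 8*r)*(d - 2*r)*(d + r)^2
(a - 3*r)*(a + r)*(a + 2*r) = a^3 - 7*a*r^2 - 6*r^3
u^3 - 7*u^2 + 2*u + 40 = (u - 5)*(u - 4)*(u + 2)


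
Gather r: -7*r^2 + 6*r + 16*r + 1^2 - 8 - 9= -7*r^2 + 22*r - 16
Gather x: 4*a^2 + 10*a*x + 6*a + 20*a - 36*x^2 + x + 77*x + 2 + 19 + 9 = 4*a^2 + 26*a - 36*x^2 + x*(10*a + 78) + 30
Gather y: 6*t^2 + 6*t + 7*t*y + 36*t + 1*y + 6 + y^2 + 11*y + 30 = 6*t^2 + 42*t + y^2 + y*(7*t + 12) + 36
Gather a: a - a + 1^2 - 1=0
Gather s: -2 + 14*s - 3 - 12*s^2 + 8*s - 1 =-12*s^2 + 22*s - 6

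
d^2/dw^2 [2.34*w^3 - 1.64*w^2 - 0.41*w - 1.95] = 14.04*w - 3.28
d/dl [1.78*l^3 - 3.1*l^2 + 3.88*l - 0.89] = 5.34*l^2 - 6.2*l + 3.88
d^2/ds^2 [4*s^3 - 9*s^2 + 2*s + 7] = 24*s - 18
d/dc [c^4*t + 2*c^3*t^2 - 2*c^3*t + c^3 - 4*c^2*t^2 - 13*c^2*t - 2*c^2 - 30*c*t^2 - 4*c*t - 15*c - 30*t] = 4*c^3*t + 6*c^2*t^2 - 6*c^2*t + 3*c^2 - 8*c*t^2 - 26*c*t - 4*c - 30*t^2 - 4*t - 15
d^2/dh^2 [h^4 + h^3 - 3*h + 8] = 6*h*(2*h + 1)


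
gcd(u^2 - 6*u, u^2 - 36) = u - 6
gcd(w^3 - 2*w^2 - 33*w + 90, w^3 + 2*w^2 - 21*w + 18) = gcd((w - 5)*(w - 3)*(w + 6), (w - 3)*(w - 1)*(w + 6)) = w^2 + 3*w - 18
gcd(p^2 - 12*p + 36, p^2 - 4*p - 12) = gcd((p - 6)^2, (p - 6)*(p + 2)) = p - 6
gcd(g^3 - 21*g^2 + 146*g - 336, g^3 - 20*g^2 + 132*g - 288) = g^2 - 14*g + 48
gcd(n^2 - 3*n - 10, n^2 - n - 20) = n - 5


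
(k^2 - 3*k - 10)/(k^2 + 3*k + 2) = (k - 5)/(k + 1)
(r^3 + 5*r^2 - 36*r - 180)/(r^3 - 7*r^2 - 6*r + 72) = (r^2 + 11*r + 30)/(r^2 - r - 12)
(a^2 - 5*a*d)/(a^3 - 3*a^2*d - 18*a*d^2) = (-a + 5*d)/(-a^2 + 3*a*d + 18*d^2)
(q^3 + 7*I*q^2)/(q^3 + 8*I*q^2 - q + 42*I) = q^2/(q^2 + I*q + 6)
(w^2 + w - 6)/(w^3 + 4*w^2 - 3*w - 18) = 1/(w + 3)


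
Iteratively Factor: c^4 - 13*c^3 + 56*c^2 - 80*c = (c - 4)*(c^3 - 9*c^2 + 20*c) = c*(c - 4)*(c^2 - 9*c + 20) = c*(c - 4)^2*(c - 5)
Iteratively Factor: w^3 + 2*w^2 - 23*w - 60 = (w - 5)*(w^2 + 7*w + 12) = (w - 5)*(w + 3)*(w + 4)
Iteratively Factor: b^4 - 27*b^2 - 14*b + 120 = (b - 2)*(b^3 + 2*b^2 - 23*b - 60) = (b - 2)*(b + 3)*(b^2 - b - 20) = (b - 2)*(b + 3)*(b + 4)*(b - 5)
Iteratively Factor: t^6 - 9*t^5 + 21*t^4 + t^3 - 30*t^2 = (t + 1)*(t^5 - 10*t^4 + 31*t^3 - 30*t^2) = (t - 5)*(t + 1)*(t^4 - 5*t^3 + 6*t^2) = t*(t - 5)*(t + 1)*(t^3 - 5*t^2 + 6*t) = t*(t - 5)*(t - 3)*(t + 1)*(t^2 - 2*t) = t*(t - 5)*(t - 3)*(t - 2)*(t + 1)*(t)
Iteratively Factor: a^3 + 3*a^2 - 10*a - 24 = (a + 2)*(a^2 + a - 12) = (a + 2)*(a + 4)*(a - 3)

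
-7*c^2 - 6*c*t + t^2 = (-7*c + t)*(c + t)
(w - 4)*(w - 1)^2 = w^3 - 6*w^2 + 9*w - 4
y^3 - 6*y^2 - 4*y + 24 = (y - 6)*(y - 2)*(y + 2)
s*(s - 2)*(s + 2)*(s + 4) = s^4 + 4*s^3 - 4*s^2 - 16*s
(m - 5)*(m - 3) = m^2 - 8*m + 15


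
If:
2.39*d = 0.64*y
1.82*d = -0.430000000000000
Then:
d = -0.24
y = -0.88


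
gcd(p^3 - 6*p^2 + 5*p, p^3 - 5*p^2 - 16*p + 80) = p - 5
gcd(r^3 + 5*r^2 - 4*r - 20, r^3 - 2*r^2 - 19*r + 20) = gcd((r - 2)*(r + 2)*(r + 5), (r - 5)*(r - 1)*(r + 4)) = 1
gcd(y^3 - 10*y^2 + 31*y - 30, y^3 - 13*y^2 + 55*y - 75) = y^2 - 8*y + 15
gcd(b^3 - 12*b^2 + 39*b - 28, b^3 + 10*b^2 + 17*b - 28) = b - 1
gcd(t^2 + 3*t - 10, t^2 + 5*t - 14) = t - 2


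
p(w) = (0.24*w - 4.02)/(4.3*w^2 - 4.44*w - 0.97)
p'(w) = (4.44 - 8.6*w)*(0.24*w - 4.02)/(4.3*w^2 - 4.44*w - 0.97)^2 + 0.24/(4.3*w^2 - 4.44*w - 0.97)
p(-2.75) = -0.11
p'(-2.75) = -0.06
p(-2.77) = -0.11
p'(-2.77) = -0.06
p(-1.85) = -0.20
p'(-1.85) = -0.18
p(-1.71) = -0.23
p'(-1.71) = -0.22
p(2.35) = -0.28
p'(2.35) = 0.38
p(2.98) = -0.14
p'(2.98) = 0.13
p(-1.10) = -0.47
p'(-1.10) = -0.69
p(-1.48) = -0.29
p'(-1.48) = -0.32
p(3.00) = -0.14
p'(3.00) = 0.13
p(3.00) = -0.14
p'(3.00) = 0.13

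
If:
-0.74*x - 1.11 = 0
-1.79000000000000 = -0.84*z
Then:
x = -1.50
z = 2.13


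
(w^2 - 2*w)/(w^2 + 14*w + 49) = w*(w - 2)/(w^2 + 14*w + 49)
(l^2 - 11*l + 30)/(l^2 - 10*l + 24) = (l - 5)/(l - 4)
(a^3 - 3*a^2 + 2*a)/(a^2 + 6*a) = (a^2 - 3*a + 2)/(a + 6)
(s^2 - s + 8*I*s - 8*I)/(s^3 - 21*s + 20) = (s + 8*I)/(s^2 + s - 20)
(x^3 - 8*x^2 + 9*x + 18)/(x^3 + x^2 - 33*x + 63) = (x^2 - 5*x - 6)/(x^2 + 4*x - 21)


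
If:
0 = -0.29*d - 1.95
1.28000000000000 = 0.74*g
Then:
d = -6.72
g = 1.73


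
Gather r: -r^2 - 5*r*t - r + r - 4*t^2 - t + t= -r^2 - 5*r*t - 4*t^2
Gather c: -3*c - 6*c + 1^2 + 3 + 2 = 6 - 9*c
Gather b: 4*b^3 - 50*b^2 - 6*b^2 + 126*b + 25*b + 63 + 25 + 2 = 4*b^3 - 56*b^2 + 151*b + 90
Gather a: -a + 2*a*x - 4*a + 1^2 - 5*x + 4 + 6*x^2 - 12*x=a*(2*x - 5) + 6*x^2 - 17*x + 5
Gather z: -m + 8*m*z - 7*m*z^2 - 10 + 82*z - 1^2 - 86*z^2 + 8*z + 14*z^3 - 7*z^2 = -m + 14*z^3 + z^2*(-7*m - 93) + z*(8*m + 90) - 11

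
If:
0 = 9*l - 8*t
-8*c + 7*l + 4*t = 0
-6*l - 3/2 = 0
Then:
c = -23/64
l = -1/4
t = -9/32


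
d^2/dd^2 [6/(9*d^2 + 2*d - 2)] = 12*(-81*d^2 - 18*d + 4*(9*d + 1)^2 + 18)/(9*d^2 + 2*d - 2)^3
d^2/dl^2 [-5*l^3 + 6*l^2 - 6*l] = 12 - 30*l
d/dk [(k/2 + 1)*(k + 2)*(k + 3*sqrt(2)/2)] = (k/2 + 1)*(3*k + 2 + 3*sqrt(2))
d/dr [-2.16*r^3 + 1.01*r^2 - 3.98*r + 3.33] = -6.48*r^2 + 2.02*r - 3.98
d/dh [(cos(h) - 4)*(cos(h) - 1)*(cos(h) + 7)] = (-3*cos(h)^2 - 4*cos(h) + 31)*sin(h)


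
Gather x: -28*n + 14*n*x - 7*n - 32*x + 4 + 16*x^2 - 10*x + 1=-35*n + 16*x^2 + x*(14*n - 42) + 5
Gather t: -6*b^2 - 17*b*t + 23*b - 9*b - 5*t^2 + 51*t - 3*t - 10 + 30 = -6*b^2 + 14*b - 5*t^2 + t*(48 - 17*b) + 20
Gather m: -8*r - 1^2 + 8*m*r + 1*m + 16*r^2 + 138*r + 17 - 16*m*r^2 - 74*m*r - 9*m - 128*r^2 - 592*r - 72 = m*(-16*r^2 - 66*r - 8) - 112*r^2 - 462*r - 56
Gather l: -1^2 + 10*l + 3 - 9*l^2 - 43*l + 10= -9*l^2 - 33*l + 12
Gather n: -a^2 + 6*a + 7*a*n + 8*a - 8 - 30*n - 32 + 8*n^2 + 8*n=-a^2 + 14*a + 8*n^2 + n*(7*a - 22) - 40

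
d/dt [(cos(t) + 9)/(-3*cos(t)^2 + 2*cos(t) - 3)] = 3*(sin(t)^2 - 18*cos(t) + 6)*sin(t)/(3*sin(t)^2 + 2*cos(t) - 6)^2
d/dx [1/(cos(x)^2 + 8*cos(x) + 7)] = 2*(cos(x) + 4)*sin(x)/(cos(x)^2 + 8*cos(x) + 7)^2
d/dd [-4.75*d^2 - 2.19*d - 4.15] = -9.5*d - 2.19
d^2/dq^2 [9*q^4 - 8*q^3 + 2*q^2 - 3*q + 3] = 108*q^2 - 48*q + 4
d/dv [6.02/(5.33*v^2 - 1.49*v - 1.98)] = (8.9698 - 64.1732*v)/(-5.33*v^2 + 1.49*v + 1.98)^2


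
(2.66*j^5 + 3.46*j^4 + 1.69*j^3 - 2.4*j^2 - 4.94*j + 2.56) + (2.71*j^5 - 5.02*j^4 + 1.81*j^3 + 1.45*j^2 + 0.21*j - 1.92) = 5.37*j^5 - 1.56*j^4 + 3.5*j^3 - 0.95*j^2 - 4.73*j + 0.64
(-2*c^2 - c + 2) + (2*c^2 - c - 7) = -2*c - 5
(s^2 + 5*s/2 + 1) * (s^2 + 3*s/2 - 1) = s^4 + 4*s^3 + 15*s^2/4 - s - 1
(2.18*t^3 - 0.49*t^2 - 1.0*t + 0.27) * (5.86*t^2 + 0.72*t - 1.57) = 12.7748*t^5 - 1.3018*t^4 - 9.6354*t^3 + 1.6315*t^2 + 1.7644*t - 0.4239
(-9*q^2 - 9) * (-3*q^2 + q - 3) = 27*q^4 - 9*q^3 + 54*q^2 - 9*q + 27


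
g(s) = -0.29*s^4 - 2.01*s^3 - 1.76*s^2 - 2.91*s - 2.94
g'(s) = -1.16*s^3 - 6.03*s^2 - 3.52*s - 2.91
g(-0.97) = -0.20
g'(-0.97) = -4.11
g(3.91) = -229.16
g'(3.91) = -178.20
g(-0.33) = -2.10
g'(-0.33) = -2.36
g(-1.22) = 1.00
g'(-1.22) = -5.48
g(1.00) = -9.91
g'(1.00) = -13.62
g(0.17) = -3.50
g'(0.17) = -3.69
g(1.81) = -29.00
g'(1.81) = -35.91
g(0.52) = -5.23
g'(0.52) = -6.53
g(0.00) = -2.94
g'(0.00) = -2.91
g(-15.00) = -8252.79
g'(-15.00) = 2608.14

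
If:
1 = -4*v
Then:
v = -1/4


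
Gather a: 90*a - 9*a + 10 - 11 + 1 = 81*a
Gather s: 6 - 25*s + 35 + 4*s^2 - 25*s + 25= 4*s^2 - 50*s + 66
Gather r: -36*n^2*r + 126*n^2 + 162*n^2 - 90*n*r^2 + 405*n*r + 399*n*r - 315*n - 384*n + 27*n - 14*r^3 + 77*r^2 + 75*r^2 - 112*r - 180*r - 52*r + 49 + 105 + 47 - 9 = 288*n^2 - 672*n - 14*r^3 + r^2*(152 - 90*n) + r*(-36*n^2 + 804*n - 344) + 192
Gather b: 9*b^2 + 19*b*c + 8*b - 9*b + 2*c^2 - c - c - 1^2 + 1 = 9*b^2 + b*(19*c - 1) + 2*c^2 - 2*c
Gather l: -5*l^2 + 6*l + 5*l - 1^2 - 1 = -5*l^2 + 11*l - 2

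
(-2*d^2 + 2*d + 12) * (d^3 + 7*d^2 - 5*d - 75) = -2*d^5 - 12*d^4 + 36*d^3 + 224*d^2 - 210*d - 900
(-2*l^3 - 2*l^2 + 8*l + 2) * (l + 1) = -2*l^4 - 4*l^3 + 6*l^2 + 10*l + 2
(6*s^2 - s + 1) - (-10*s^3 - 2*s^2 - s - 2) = 10*s^3 + 8*s^2 + 3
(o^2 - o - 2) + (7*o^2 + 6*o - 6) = 8*o^2 + 5*o - 8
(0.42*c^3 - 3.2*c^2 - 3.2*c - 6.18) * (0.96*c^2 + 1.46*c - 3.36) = 0.4032*c^5 - 2.4588*c^4 - 9.1552*c^3 + 0.147200000000002*c^2 + 1.7292*c + 20.7648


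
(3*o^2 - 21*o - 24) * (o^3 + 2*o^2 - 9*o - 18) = 3*o^5 - 15*o^4 - 93*o^3 + 87*o^2 + 594*o + 432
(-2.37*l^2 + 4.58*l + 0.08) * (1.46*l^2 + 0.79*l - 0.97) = -3.4602*l^4 + 4.8145*l^3 + 6.0339*l^2 - 4.3794*l - 0.0776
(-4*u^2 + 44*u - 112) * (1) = -4*u^2 + 44*u - 112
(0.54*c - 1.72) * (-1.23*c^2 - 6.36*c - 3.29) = -0.6642*c^3 - 1.3188*c^2 + 9.1626*c + 5.6588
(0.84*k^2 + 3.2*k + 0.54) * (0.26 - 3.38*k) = -2.8392*k^3 - 10.5976*k^2 - 0.9932*k + 0.1404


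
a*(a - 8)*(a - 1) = a^3 - 9*a^2 + 8*a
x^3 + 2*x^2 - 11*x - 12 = (x - 3)*(x + 1)*(x + 4)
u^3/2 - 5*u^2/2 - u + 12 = (u/2 + 1)*(u - 4)*(u - 3)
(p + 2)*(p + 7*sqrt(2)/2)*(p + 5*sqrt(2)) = p^3 + 2*p^2 + 17*sqrt(2)*p^2/2 + 17*sqrt(2)*p + 35*p + 70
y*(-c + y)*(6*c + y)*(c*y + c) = -6*c^3*y^2 - 6*c^3*y + 5*c^2*y^3 + 5*c^2*y^2 + c*y^4 + c*y^3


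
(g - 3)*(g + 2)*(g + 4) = g^3 + 3*g^2 - 10*g - 24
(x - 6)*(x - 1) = x^2 - 7*x + 6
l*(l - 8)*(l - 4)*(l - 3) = l^4 - 15*l^3 + 68*l^2 - 96*l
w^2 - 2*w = w*(w - 2)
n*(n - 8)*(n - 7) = n^3 - 15*n^2 + 56*n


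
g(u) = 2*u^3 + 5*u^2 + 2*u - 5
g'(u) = 6*u^2 + 10*u + 2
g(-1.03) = -3.94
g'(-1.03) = -1.93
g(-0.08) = -5.13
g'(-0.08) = 1.24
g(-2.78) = -14.89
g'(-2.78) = 20.57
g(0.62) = -1.36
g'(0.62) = 10.51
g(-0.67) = -4.70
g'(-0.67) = -2.01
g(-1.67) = -3.71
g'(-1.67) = 2.03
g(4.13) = 229.43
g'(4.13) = 145.64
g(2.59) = 68.47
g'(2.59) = 68.15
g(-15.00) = -5660.00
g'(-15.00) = 1202.00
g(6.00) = 619.00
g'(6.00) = 278.00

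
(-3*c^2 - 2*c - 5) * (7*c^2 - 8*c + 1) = -21*c^4 + 10*c^3 - 22*c^2 + 38*c - 5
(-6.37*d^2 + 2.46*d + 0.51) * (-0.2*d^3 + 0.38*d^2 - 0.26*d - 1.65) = 1.274*d^5 - 2.9126*d^4 + 2.489*d^3 + 10.0647*d^2 - 4.1916*d - 0.8415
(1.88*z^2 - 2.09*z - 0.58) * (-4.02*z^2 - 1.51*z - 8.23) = -7.5576*z^4 + 5.563*z^3 - 9.9849*z^2 + 18.0765*z + 4.7734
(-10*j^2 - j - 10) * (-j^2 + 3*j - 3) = 10*j^4 - 29*j^3 + 37*j^2 - 27*j + 30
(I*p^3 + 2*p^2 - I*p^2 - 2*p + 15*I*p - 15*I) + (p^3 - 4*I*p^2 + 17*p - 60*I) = p^3 + I*p^3 + 2*p^2 - 5*I*p^2 + 15*p + 15*I*p - 75*I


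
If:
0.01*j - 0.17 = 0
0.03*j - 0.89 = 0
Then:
No Solution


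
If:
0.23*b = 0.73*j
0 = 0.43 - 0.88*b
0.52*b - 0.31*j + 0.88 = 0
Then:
No Solution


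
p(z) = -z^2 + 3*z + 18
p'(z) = 3 - 2*z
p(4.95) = 8.35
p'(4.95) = -6.90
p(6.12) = -1.09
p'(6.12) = -9.24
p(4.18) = 13.07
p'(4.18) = -5.36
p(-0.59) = 15.88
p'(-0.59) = 4.18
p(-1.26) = 12.63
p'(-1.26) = 5.52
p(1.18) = 20.15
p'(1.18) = 0.64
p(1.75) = 20.19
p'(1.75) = -0.50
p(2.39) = 19.46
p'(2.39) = -1.78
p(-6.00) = -36.00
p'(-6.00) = 15.00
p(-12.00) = -162.00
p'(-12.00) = 27.00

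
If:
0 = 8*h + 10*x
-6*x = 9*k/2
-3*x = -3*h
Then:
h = 0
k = 0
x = 0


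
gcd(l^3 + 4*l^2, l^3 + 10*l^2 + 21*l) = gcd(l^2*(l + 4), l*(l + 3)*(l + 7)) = l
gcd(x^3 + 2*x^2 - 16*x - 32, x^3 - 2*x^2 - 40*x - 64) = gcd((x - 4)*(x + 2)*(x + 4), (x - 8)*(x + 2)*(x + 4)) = x^2 + 6*x + 8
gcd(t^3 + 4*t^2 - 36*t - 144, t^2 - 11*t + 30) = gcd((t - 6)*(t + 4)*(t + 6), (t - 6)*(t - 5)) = t - 6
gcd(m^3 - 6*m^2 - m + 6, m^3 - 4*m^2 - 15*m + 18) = m^2 - 7*m + 6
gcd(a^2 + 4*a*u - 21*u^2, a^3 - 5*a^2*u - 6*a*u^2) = 1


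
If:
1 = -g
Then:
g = -1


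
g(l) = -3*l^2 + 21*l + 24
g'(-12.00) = 93.00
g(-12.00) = -660.00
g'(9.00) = -33.00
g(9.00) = -30.00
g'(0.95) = 15.30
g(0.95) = 41.24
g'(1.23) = 13.62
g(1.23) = 45.29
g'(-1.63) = 30.78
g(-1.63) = -18.20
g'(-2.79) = 37.74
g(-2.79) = -57.94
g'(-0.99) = 26.94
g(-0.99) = 0.27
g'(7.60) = -24.60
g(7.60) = 10.32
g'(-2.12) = 33.72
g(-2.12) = -34.00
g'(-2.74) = 37.44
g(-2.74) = -56.06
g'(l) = 21 - 6*l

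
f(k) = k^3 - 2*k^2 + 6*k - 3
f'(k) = 3*k^2 - 4*k + 6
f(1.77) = 6.90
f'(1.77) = 8.32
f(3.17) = 27.78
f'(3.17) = 23.47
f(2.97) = 23.38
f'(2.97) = 20.58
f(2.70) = 18.30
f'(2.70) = 17.07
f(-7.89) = -666.01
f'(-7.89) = 224.32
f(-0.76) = -9.15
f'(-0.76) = 10.77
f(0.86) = 1.32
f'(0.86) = 4.78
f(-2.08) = -33.13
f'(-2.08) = 27.30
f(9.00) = 618.00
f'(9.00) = 213.00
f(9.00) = 618.00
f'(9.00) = 213.00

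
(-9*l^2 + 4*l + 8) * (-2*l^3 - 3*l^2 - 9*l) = 18*l^5 + 19*l^4 + 53*l^3 - 60*l^2 - 72*l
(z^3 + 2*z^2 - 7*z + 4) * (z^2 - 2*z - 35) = z^5 - 46*z^3 - 52*z^2 + 237*z - 140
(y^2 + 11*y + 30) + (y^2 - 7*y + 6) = 2*y^2 + 4*y + 36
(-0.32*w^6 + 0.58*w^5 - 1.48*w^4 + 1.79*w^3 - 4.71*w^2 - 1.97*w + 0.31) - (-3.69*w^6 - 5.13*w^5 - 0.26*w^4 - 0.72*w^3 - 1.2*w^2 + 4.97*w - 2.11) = 3.37*w^6 + 5.71*w^5 - 1.22*w^4 + 2.51*w^3 - 3.51*w^2 - 6.94*w + 2.42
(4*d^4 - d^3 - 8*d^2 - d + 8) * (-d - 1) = -4*d^5 - 3*d^4 + 9*d^3 + 9*d^2 - 7*d - 8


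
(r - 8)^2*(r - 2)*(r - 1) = r^4 - 19*r^3 + 114*r^2 - 224*r + 128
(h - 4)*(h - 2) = h^2 - 6*h + 8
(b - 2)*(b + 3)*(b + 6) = b^3 + 7*b^2 - 36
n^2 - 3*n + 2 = (n - 2)*(n - 1)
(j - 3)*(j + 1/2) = j^2 - 5*j/2 - 3/2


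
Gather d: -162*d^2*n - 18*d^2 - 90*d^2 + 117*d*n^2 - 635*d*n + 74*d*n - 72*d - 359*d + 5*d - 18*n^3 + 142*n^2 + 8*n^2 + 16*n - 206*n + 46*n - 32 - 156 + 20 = d^2*(-162*n - 108) + d*(117*n^2 - 561*n - 426) - 18*n^3 + 150*n^2 - 144*n - 168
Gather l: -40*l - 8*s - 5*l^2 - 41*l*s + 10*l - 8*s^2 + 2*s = -5*l^2 + l*(-41*s - 30) - 8*s^2 - 6*s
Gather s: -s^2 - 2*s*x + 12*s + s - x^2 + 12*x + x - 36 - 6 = -s^2 + s*(13 - 2*x) - x^2 + 13*x - 42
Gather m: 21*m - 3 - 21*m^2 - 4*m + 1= -21*m^2 + 17*m - 2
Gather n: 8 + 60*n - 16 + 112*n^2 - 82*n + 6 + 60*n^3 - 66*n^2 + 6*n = 60*n^3 + 46*n^2 - 16*n - 2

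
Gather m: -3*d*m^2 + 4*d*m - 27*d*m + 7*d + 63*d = -3*d*m^2 - 23*d*m + 70*d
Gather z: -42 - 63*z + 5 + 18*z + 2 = -45*z - 35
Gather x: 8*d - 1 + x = 8*d + x - 1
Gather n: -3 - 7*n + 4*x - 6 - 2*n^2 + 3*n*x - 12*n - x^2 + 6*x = -2*n^2 + n*(3*x - 19) - x^2 + 10*x - 9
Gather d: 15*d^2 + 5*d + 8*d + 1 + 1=15*d^2 + 13*d + 2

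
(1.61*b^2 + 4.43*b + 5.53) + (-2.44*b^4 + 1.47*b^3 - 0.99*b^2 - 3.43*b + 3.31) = -2.44*b^4 + 1.47*b^3 + 0.62*b^2 + 1.0*b + 8.84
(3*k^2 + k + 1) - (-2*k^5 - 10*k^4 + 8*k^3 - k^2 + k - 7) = 2*k^5 + 10*k^4 - 8*k^3 + 4*k^2 + 8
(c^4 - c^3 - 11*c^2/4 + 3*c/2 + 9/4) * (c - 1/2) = c^5 - 3*c^4/2 - 9*c^3/4 + 23*c^2/8 + 3*c/2 - 9/8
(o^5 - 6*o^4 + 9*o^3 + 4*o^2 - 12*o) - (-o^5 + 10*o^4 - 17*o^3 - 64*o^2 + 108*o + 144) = 2*o^5 - 16*o^4 + 26*o^3 + 68*o^2 - 120*o - 144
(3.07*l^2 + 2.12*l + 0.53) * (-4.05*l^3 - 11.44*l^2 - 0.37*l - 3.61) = -12.4335*l^5 - 43.7068*l^4 - 27.5352*l^3 - 17.9303*l^2 - 7.8493*l - 1.9133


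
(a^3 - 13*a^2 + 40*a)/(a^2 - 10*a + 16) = a*(a - 5)/(a - 2)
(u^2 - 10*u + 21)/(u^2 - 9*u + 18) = (u - 7)/(u - 6)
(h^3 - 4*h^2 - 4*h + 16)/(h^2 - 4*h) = h - 4/h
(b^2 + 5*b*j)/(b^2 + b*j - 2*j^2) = b*(b + 5*j)/(b^2 + b*j - 2*j^2)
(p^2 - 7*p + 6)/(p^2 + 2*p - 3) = (p - 6)/(p + 3)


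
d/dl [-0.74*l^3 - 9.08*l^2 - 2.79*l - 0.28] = -2.22*l^2 - 18.16*l - 2.79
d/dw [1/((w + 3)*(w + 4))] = (-2*w - 7)/(w^4 + 14*w^3 + 73*w^2 + 168*w + 144)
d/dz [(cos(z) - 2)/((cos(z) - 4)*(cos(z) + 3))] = (cos(z)^2 - 4*cos(z) + 14)*sin(z)/((cos(z) - 4)^2*(cos(z) + 3)^2)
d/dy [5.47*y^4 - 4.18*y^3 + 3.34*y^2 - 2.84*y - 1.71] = 21.88*y^3 - 12.54*y^2 + 6.68*y - 2.84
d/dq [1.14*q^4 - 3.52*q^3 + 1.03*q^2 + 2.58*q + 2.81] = 4.56*q^3 - 10.56*q^2 + 2.06*q + 2.58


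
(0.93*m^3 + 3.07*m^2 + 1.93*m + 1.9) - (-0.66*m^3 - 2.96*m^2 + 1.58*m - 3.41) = 1.59*m^3 + 6.03*m^2 + 0.35*m + 5.31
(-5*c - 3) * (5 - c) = 5*c^2 - 22*c - 15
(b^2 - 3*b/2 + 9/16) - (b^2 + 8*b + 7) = -19*b/2 - 103/16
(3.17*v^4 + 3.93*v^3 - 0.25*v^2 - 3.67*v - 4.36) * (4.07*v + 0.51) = 12.9019*v^5 + 17.6118*v^4 + 0.9868*v^3 - 15.0644*v^2 - 19.6169*v - 2.2236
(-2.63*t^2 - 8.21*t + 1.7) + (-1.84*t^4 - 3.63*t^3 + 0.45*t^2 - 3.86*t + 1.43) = -1.84*t^4 - 3.63*t^3 - 2.18*t^2 - 12.07*t + 3.13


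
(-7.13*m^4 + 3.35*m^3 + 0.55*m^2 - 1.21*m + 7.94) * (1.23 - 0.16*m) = 1.1408*m^5 - 9.3059*m^4 + 4.0325*m^3 + 0.8701*m^2 - 2.7587*m + 9.7662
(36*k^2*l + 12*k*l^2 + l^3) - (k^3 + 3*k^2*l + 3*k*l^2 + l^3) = -k^3 + 33*k^2*l + 9*k*l^2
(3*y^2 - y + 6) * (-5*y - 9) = -15*y^3 - 22*y^2 - 21*y - 54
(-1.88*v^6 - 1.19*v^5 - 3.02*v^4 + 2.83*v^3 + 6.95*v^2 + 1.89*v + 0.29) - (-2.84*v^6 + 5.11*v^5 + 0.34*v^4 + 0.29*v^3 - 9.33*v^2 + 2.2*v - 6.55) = 0.96*v^6 - 6.3*v^5 - 3.36*v^4 + 2.54*v^3 + 16.28*v^2 - 0.31*v + 6.84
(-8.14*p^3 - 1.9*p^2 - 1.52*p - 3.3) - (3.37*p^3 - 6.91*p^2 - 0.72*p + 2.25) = -11.51*p^3 + 5.01*p^2 - 0.8*p - 5.55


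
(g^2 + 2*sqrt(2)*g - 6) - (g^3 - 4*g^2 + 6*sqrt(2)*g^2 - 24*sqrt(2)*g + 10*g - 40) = -g^3 - 6*sqrt(2)*g^2 + 5*g^2 - 10*g + 26*sqrt(2)*g + 34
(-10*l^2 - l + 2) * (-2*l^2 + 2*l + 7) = 20*l^4 - 18*l^3 - 76*l^2 - 3*l + 14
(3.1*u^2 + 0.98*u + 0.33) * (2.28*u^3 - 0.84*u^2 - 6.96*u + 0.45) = 7.068*u^5 - 0.3696*u^4 - 21.6468*u^3 - 5.703*u^2 - 1.8558*u + 0.1485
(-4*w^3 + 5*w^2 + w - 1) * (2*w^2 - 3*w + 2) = -8*w^5 + 22*w^4 - 21*w^3 + 5*w^2 + 5*w - 2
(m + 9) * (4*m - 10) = 4*m^2 + 26*m - 90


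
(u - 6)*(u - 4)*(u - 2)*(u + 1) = u^4 - 11*u^3 + 32*u^2 - 4*u - 48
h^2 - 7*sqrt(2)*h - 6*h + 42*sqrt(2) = (h - 6)*(h - 7*sqrt(2))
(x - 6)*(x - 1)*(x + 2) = x^3 - 5*x^2 - 8*x + 12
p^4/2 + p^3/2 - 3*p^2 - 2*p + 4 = (p/2 + 1)*(p - 2)*(p - 1)*(p + 2)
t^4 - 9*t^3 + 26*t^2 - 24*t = t*(t - 4)*(t - 3)*(t - 2)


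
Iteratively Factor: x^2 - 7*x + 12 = (x - 4)*(x - 3)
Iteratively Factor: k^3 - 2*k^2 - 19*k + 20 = (k + 4)*(k^2 - 6*k + 5) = (k - 5)*(k + 4)*(k - 1)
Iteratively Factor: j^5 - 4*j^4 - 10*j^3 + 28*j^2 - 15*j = (j - 1)*(j^4 - 3*j^3 - 13*j^2 + 15*j) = (j - 1)^2*(j^3 - 2*j^2 - 15*j) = (j - 1)^2*(j + 3)*(j^2 - 5*j) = (j - 5)*(j - 1)^2*(j + 3)*(j)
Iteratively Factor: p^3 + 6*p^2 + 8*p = (p)*(p^2 + 6*p + 8) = p*(p + 2)*(p + 4)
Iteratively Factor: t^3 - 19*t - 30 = (t + 2)*(t^2 - 2*t - 15) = (t - 5)*(t + 2)*(t + 3)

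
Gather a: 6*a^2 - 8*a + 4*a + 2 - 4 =6*a^2 - 4*a - 2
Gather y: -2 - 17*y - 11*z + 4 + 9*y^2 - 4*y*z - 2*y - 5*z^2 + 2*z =9*y^2 + y*(-4*z - 19) - 5*z^2 - 9*z + 2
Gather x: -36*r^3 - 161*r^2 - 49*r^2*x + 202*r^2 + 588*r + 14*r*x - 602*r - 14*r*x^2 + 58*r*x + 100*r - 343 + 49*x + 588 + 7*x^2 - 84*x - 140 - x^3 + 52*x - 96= -36*r^3 + 41*r^2 + 86*r - x^3 + x^2*(7 - 14*r) + x*(-49*r^2 + 72*r + 17) + 9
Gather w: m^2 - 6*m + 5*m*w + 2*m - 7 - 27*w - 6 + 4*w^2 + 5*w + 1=m^2 - 4*m + 4*w^2 + w*(5*m - 22) - 12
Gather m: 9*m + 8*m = 17*m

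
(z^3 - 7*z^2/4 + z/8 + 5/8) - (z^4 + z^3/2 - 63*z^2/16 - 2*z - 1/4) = -z^4 + z^3/2 + 35*z^2/16 + 17*z/8 + 7/8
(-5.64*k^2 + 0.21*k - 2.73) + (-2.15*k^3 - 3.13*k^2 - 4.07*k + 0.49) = -2.15*k^3 - 8.77*k^2 - 3.86*k - 2.24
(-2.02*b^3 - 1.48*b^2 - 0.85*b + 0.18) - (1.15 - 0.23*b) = -2.02*b^3 - 1.48*b^2 - 0.62*b - 0.97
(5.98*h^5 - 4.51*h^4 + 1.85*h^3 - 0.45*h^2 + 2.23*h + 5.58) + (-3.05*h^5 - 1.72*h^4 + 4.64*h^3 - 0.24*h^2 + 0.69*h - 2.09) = 2.93*h^5 - 6.23*h^4 + 6.49*h^3 - 0.69*h^2 + 2.92*h + 3.49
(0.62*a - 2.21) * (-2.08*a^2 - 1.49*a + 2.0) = -1.2896*a^3 + 3.673*a^2 + 4.5329*a - 4.42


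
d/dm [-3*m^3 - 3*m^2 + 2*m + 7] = -9*m^2 - 6*m + 2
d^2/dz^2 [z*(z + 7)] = 2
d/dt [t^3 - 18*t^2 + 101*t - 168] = 3*t^2 - 36*t + 101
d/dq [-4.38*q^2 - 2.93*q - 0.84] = -8.76*q - 2.93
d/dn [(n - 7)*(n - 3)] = 2*n - 10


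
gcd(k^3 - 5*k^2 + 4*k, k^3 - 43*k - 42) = 1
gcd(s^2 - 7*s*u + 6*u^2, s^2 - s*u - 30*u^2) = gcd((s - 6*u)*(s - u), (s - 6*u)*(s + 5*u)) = s - 6*u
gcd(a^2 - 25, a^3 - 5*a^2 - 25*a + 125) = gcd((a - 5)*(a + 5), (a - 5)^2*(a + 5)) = a^2 - 25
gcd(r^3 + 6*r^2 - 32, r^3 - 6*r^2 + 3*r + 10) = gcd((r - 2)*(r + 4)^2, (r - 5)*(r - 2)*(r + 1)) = r - 2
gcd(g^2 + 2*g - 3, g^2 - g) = g - 1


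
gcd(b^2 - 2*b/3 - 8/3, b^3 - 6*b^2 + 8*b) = b - 2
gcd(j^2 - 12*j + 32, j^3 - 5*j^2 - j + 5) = 1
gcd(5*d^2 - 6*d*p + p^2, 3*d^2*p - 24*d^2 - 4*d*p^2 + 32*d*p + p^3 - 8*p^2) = -d + p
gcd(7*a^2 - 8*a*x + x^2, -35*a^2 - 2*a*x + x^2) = -7*a + x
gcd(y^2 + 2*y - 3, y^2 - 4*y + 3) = y - 1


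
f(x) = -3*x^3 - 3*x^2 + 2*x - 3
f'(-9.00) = -673.00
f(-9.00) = 1923.00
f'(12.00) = -1366.00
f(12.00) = -5595.00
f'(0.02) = 1.88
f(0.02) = -2.96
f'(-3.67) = -97.20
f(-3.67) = 97.55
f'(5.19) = -271.56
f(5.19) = -492.82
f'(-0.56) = 2.54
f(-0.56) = -4.53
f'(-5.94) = -279.91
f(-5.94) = 508.02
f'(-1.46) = -8.42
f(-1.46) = -2.98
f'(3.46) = -126.50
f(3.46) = -156.26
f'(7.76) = -586.52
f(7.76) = -1570.00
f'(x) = -9*x^2 - 6*x + 2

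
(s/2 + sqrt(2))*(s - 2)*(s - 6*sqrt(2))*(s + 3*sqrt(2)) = s^4/2 - s^3 - sqrt(2)*s^3/2 - 24*s^2 + sqrt(2)*s^2 - 36*sqrt(2)*s + 48*s + 72*sqrt(2)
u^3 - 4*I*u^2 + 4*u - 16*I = (u - 4*I)*(u - 2*I)*(u + 2*I)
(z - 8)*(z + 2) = z^2 - 6*z - 16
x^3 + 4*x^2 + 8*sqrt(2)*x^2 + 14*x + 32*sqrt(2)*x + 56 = (x + 4)*(x + sqrt(2))*(x + 7*sqrt(2))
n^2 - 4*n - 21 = (n - 7)*(n + 3)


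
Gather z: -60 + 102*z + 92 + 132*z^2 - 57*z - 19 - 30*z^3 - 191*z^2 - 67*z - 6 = -30*z^3 - 59*z^2 - 22*z + 7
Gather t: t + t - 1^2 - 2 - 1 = 2*t - 4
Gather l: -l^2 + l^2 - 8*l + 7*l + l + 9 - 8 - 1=0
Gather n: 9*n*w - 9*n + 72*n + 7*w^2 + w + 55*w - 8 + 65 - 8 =n*(9*w + 63) + 7*w^2 + 56*w + 49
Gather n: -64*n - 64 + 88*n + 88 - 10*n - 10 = 14*n + 14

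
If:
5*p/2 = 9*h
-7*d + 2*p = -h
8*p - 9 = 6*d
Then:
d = 123/254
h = 105/254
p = 189/127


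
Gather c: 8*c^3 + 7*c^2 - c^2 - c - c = 8*c^3 + 6*c^2 - 2*c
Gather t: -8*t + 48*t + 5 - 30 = 40*t - 25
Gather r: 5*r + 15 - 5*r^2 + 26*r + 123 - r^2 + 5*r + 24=-6*r^2 + 36*r + 162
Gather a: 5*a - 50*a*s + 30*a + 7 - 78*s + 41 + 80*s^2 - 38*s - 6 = a*(35 - 50*s) + 80*s^2 - 116*s + 42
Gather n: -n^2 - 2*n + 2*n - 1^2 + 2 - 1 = -n^2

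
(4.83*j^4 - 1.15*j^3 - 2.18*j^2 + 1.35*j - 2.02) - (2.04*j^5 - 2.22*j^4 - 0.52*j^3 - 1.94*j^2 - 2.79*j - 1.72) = -2.04*j^5 + 7.05*j^4 - 0.63*j^3 - 0.24*j^2 + 4.14*j - 0.3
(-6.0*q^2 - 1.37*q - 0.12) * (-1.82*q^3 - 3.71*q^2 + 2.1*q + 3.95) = 10.92*q^5 + 24.7534*q^4 - 7.2989*q^3 - 26.1318*q^2 - 5.6635*q - 0.474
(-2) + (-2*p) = -2*p - 2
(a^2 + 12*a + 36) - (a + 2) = a^2 + 11*a + 34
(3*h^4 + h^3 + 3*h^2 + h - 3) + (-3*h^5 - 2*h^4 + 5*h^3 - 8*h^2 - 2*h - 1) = -3*h^5 + h^4 + 6*h^3 - 5*h^2 - h - 4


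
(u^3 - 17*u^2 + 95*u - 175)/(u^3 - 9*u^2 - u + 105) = (u - 5)/(u + 3)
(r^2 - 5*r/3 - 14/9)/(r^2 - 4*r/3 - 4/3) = (r - 7/3)/(r - 2)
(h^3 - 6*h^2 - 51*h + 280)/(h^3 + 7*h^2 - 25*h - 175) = (h - 8)/(h + 5)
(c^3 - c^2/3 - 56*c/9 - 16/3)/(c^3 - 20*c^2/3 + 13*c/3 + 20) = (c + 4/3)/(c - 5)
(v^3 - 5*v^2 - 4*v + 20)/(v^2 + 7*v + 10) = (v^2 - 7*v + 10)/(v + 5)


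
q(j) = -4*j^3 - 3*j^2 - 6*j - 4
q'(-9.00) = -924.00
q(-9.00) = 2723.00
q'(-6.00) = -402.00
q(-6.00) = 788.00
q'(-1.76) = -32.61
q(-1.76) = 19.07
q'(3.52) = -175.80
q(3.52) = -236.75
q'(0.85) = -19.77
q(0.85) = -13.72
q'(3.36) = -161.64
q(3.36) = -209.76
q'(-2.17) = -49.49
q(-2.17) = 35.77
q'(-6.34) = -450.31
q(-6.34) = 932.81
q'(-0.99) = -11.82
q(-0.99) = 2.88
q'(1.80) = -55.68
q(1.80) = -47.85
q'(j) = -12*j^2 - 6*j - 6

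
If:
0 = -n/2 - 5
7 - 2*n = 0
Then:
No Solution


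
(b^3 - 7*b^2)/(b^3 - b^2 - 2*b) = b*(7 - b)/(-b^2 + b + 2)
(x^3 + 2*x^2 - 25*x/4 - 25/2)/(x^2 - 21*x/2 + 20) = (x^2 + 9*x/2 + 5)/(x - 8)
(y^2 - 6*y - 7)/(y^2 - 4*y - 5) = (y - 7)/(y - 5)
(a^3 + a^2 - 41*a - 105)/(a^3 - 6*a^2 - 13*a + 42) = (a + 5)/(a - 2)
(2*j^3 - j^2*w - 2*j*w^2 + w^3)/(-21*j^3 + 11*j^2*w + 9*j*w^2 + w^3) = (-2*j^2 - j*w + w^2)/(21*j^2 + 10*j*w + w^2)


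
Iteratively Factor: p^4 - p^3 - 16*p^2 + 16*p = (p - 1)*(p^3 - 16*p) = p*(p - 1)*(p^2 - 16) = p*(p - 1)*(p + 4)*(p - 4)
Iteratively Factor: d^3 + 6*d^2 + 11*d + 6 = (d + 2)*(d^2 + 4*d + 3) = (d + 1)*(d + 2)*(d + 3)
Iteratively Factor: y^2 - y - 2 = (y - 2)*(y + 1)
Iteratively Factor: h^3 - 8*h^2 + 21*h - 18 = (h - 2)*(h^2 - 6*h + 9) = (h - 3)*(h - 2)*(h - 3)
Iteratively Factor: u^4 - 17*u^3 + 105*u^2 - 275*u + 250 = (u - 5)*(u^3 - 12*u^2 + 45*u - 50) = (u - 5)^2*(u^2 - 7*u + 10) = (u - 5)^3*(u - 2)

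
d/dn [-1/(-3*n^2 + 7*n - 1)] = (7 - 6*n)/(3*n^2 - 7*n + 1)^2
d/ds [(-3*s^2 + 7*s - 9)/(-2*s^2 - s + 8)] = (17*s^2 - 84*s + 47)/(4*s^4 + 4*s^3 - 31*s^2 - 16*s + 64)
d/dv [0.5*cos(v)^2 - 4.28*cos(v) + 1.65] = (4.28 - 1.0*cos(v))*sin(v)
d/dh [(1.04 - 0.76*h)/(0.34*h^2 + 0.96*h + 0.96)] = (0.2584*h^2 - 0.7072*h - 1.728)/(0.1156*h^4 + 0.6528*h^3 + 1.5744*h^2 + 1.8432*h + 0.9216)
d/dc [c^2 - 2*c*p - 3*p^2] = 2*c - 2*p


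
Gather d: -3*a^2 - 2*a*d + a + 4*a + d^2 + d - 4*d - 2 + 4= -3*a^2 + 5*a + d^2 + d*(-2*a - 3) + 2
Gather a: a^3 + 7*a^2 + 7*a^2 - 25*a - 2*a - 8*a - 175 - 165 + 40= a^3 + 14*a^2 - 35*a - 300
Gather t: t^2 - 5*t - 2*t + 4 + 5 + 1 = t^2 - 7*t + 10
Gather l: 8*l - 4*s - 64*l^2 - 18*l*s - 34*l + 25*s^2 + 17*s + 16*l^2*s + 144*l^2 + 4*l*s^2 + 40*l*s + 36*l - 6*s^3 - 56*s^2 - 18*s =l^2*(16*s + 80) + l*(4*s^2 + 22*s + 10) - 6*s^3 - 31*s^2 - 5*s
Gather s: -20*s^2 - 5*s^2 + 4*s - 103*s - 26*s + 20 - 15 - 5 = -25*s^2 - 125*s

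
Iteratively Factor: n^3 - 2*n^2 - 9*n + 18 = (n + 3)*(n^2 - 5*n + 6) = (n - 3)*(n + 3)*(n - 2)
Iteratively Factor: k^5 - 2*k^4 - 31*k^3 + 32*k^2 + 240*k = (k + 3)*(k^4 - 5*k^3 - 16*k^2 + 80*k) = (k - 4)*(k + 3)*(k^3 - k^2 - 20*k) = (k - 5)*(k - 4)*(k + 3)*(k^2 + 4*k) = k*(k - 5)*(k - 4)*(k + 3)*(k + 4)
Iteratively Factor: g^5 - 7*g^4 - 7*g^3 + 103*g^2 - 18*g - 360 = (g + 2)*(g^4 - 9*g^3 + 11*g^2 + 81*g - 180) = (g + 2)*(g + 3)*(g^3 - 12*g^2 + 47*g - 60) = (g - 4)*(g + 2)*(g + 3)*(g^2 - 8*g + 15) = (g - 5)*(g - 4)*(g + 2)*(g + 3)*(g - 3)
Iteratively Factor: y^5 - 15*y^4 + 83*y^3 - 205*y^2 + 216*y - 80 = (y - 4)*(y^4 - 11*y^3 + 39*y^2 - 49*y + 20) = (y - 4)*(y - 1)*(y^3 - 10*y^2 + 29*y - 20) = (y - 5)*(y - 4)*(y - 1)*(y^2 - 5*y + 4) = (y - 5)*(y - 4)^2*(y - 1)*(y - 1)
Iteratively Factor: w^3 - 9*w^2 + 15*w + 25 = (w + 1)*(w^2 - 10*w + 25) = (w - 5)*(w + 1)*(w - 5)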